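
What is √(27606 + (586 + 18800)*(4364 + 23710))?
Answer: √544270170 ≈ 23330.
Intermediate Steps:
√(27606 + (586 + 18800)*(4364 + 23710)) = √(27606 + 19386*28074) = √(27606 + 544242564) = √544270170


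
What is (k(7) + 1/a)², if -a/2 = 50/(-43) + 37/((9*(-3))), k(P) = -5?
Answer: 798006001/34597924 ≈ 23.065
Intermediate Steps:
a = 5882/1161 (a = -2*(50/(-43) + 37/((9*(-3)))) = -2*(50*(-1/43) + 37/(-27)) = -2*(-50/43 + 37*(-1/27)) = -2*(-50/43 - 37/27) = -2*(-2941/1161) = 5882/1161 ≈ 5.0663)
(k(7) + 1/a)² = (-5 + 1/(5882/1161))² = (-5 + 1161/5882)² = (-28249/5882)² = 798006001/34597924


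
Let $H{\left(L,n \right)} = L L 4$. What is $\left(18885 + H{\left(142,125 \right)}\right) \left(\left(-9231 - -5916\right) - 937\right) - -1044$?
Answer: $-423247288$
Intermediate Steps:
$H{\left(L,n \right)} = 4 L^{2}$ ($H{\left(L,n \right)} = L^{2} \cdot 4 = 4 L^{2}$)
$\left(18885 + H{\left(142,125 \right)}\right) \left(\left(-9231 - -5916\right) - 937\right) - -1044 = \left(18885 + 4 \cdot 142^{2}\right) \left(\left(-9231 - -5916\right) - 937\right) - -1044 = \left(18885 + 4 \cdot 20164\right) \left(\left(-9231 + 5916\right) - 937\right) + 1044 = \left(18885 + 80656\right) \left(-3315 - 937\right) + 1044 = 99541 \left(-4252\right) + 1044 = -423248332 + 1044 = -423247288$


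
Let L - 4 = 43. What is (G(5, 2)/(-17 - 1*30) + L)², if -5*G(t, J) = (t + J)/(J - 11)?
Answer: 9879962404/4473225 ≈ 2208.7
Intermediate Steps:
G(t, J) = -(J + t)/(5*(-11 + J)) (G(t, J) = -(t + J)/(5*(J - 11)) = -(J + t)/(5*(-11 + J)))
L = 47 (L = 4 + 43 = 47)
(G(5, 2)/(-17 - 1*30) + L)² = (((-1*2 - 1*5)/(5*(-11 + 2)))/(-17 - 1*30) + 47)² = (((⅕)*(-2 - 5)/(-9))/(-17 - 30) + 47)² = (((⅕)*(-⅑)*(-7))/(-47) + 47)² = ((7/45)*(-1/47) + 47)² = (-7/2115 + 47)² = (99398/2115)² = 9879962404/4473225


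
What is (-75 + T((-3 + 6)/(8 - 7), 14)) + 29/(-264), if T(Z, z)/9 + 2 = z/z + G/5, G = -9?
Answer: -132409/1320 ≈ -100.31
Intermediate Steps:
T(Z, z) = -126/5 (T(Z, z) = -18 + 9*(z/z - 9/5) = -18 + 9*(1 - 9*⅕) = -18 + 9*(1 - 9/5) = -18 + 9*(-⅘) = -18 - 36/5 = -126/5)
(-75 + T((-3 + 6)/(8 - 7), 14)) + 29/(-264) = (-75 - 126/5) + 29/(-264) = -501/5 + 29*(-1/264) = -501/5 - 29/264 = -132409/1320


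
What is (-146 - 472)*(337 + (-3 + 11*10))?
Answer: -274392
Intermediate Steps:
(-146 - 472)*(337 + (-3 + 11*10)) = -618*(337 + (-3 + 110)) = -618*(337 + 107) = -618*444 = -274392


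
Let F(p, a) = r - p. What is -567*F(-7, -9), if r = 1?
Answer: -4536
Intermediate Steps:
F(p, a) = 1 - p
-567*F(-7, -9) = -567*(1 - 1*(-7)) = -567*(1 + 7) = -567*8 = -4536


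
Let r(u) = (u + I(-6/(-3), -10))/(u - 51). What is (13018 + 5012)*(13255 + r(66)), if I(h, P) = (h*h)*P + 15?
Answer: 239036932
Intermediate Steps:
I(h, P) = 15 + P*h² (I(h, P) = h²*P + 15 = P*h² + 15 = 15 + P*h²)
r(u) = (-25 + u)/(-51 + u) (r(u) = (u + (15 - 10*(-6/(-3))²))/(u - 51) = (u + (15 - 10*(-6*(-⅓))²))/(-51 + u) = (u + (15 - 10*2²))/(-51 + u) = (u + (15 - 10*4))/(-51 + u) = (u + (15 - 40))/(-51 + u) = (u - 25)/(-51 + u) = (-25 + u)/(-51 + u))
(13018 + 5012)*(13255 + r(66)) = (13018 + 5012)*(13255 + (-25 + 66)/(-51 + 66)) = 18030*(13255 + 41/15) = 18030*(198866/15) = 239036932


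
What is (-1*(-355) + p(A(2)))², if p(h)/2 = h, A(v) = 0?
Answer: 126025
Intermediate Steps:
p(h) = 2*h
(-1*(-355) + p(A(2)))² = (-1*(-355) + 2*0)² = (355 + 0)² = 355² = 126025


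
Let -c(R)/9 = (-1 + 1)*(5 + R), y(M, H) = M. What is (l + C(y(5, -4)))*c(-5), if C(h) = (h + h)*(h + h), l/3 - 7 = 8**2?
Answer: 0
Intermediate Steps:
l = 213 (l = 21 + 3*8**2 = 21 + 3*64 = 21 + 192 = 213)
c(R) = 0 (c(R) = -9*(-1 + 1)*(5 + R) = -0*(5 + R) = -9*0 = 0)
C(h) = 4*h**2 (C(h) = (2*h)*(2*h) = 4*h**2)
(l + C(y(5, -4)))*c(-5) = (213 + 4*5**2)*0 = (213 + 4*25)*0 = (213 + 100)*0 = 313*0 = 0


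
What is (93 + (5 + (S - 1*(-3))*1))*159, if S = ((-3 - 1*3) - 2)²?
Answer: 26235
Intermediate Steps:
S = 64 (S = ((-3 - 3) - 2)² = (-6 - 2)² = (-8)² = 64)
(93 + (5 + (S - 1*(-3))*1))*159 = (93 + (5 + (64 - 1*(-3))*1))*159 = (93 + (5 + (64 + 3)*1))*159 = (93 + (5 + 67*1))*159 = (93 + (5 + 67))*159 = (93 + 72)*159 = 165*159 = 26235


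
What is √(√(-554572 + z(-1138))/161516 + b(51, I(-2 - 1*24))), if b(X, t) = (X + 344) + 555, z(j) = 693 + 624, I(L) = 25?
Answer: √(6195761835800 + 40379*I*√553255)/80758 ≈ 30.822 + 7.4706e-5*I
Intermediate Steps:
z(j) = 1317
b(X, t) = 899 + X (b(X, t) = (344 + X) + 555 = 899 + X)
√(√(-554572 + z(-1138))/161516 + b(51, I(-2 - 1*24))) = √(√(-554572 + 1317)/161516 + (899 + 51)) = √(√(-553255)*(1/161516) + 950) = √((I*√553255)*(1/161516) + 950) = √(I*√553255/161516 + 950) = √(950 + I*√553255/161516)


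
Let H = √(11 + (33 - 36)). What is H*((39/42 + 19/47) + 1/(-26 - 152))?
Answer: 77724*√2/29281 ≈ 3.7539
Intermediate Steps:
H = 2*√2 (H = √(11 - 3) = √8 = 2*√2 ≈ 2.8284)
H*((39/42 + 19/47) + 1/(-26 - 152)) = (2*√2)*((39/42 + 19/47) + 1/(-26 - 152)) = (2*√2)*((39*(1/42) + 19*(1/47)) + 1/(-178)) = (2*√2)*((13/14 + 19/47) - 1/178) = (2*√2)*(877/658 - 1/178) = (2*√2)*(38862/29281) = 77724*√2/29281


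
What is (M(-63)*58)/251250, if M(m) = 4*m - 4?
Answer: -7424/125625 ≈ -0.059097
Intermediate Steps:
M(m) = -4 + 4*m
(M(-63)*58)/251250 = ((-4 + 4*(-63))*58)/251250 = ((-4 - 252)*58)*(1/251250) = -256*58*(1/251250) = -14848*1/251250 = -7424/125625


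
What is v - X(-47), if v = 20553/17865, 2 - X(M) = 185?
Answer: 1096616/5955 ≈ 184.15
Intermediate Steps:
X(M) = -183 (X(M) = 2 - 1*185 = 2 - 185 = -183)
v = 6851/5955 (v = 20553*(1/17865) = 6851/5955 ≈ 1.1505)
v - X(-47) = 6851/5955 - 1*(-183) = 6851/5955 + 183 = 1096616/5955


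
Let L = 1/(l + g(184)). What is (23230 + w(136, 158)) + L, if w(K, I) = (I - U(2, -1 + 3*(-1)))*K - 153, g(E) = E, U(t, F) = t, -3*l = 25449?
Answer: 367587606/8299 ≈ 44293.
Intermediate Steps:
l = -8483 (l = -1/3*25449 = -8483)
w(K, I) = -153 + K*(-2 + I) (w(K, I) = (I - 1*2)*K - 153 = (I - 2)*K - 153 = (-2 + I)*K - 153 = K*(-2 + I) - 153 = -153 + K*(-2 + I))
L = -1/8299 (L = 1/(-8483 + 184) = 1/(-8299) = -1/8299 ≈ -0.00012050)
(23230 + w(136, 158)) + L = (23230 + (-153 - 2*136 + 158*136)) - 1/8299 = (23230 + (-153 - 272 + 21488)) - 1/8299 = (23230 + 21063) - 1/8299 = 44293 - 1/8299 = 367587606/8299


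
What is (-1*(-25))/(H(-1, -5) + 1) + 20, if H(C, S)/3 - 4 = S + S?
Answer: 315/17 ≈ 18.529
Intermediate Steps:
H(C, S) = 12 + 6*S (H(C, S) = 12 + 3*(S + S) = 12 + 3*(2*S) = 12 + 6*S)
(-1*(-25))/(H(-1, -5) + 1) + 20 = (-1*(-25))/((12 + 6*(-5)) + 1) + 20 = 25/((12 - 30) + 1) + 20 = 25/(-18 + 1) + 20 = 25/(-17) + 20 = 25*(-1/17) + 20 = -25/17 + 20 = 315/17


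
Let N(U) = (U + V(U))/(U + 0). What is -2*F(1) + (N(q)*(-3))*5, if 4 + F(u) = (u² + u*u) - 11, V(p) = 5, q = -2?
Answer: 97/2 ≈ 48.500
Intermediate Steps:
F(u) = -15 + 2*u² (F(u) = -4 + ((u² + u*u) - 11) = -4 + ((u² + u²) - 11) = -4 + (2*u² - 11) = -4 + (-11 + 2*u²) = -15 + 2*u²)
N(U) = (5 + U)/U (N(U) = (U + 5)/(U + 0) = (5 + U)/U)
-2*F(1) + (N(q)*(-3))*5 = -2*(-15 + 2*1²) + (((5 - 2)/(-2))*(-3))*5 = -2*(-15 + 2*1) + (-½*3*(-3))*5 = -2*(-15 + 2) - 3/2*(-3)*5 = -2*(-13) + (9/2)*5 = 26 + 45/2 = 97/2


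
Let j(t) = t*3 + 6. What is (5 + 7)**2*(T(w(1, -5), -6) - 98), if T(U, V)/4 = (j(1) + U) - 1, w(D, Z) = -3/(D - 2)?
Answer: -7776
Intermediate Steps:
j(t) = 6 + 3*t (j(t) = 3*t + 6 = 6 + 3*t)
w(D, Z) = -3/(-2 + D)
T(U, V) = 32 + 4*U (T(U, V) = 4*(((6 + 3*1) + U) - 1) = 4*(((6 + 3) + U) - 1) = 4*((9 + U) - 1) = 4*(8 + U) = 32 + 4*U)
(5 + 7)**2*(T(w(1, -5), -6) - 98) = (5 + 7)**2*((32 + 4*(-3/(-2 + 1))) - 98) = 12**2*((32 + 4*(-3/(-1))) - 98) = 144*((32 + 4*(-3*(-1))) - 98) = 144*((32 + 4*3) - 98) = 144*((32 + 12) - 98) = 144*(44 - 98) = 144*(-54) = -7776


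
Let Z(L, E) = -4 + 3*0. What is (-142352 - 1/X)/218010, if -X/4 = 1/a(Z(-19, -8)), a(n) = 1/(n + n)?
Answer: -70081/107328 ≈ -0.65296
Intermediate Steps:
Z(L, E) = -4 (Z(L, E) = -4 + 0 = -4)
a(n) = 1/(2*n)
X = 32 (X = -4/((½)/(-4)) = -4/((½)*(-¼)) = -4/(-⅛) = -4*(-8) = 32)
(-142352 - 1/X)/218010 = (-142352 - 1/32)/218010 = (-142352 - 1*1/32)*(1/218010) = (-142352 - 1/32)*(1/218010) = -4555265/32*1/218010 = -70081/107328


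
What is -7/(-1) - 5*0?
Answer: 7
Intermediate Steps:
-7/(-1) - 5*0 = -7*(-1) + 0 = 7 + 0 = 7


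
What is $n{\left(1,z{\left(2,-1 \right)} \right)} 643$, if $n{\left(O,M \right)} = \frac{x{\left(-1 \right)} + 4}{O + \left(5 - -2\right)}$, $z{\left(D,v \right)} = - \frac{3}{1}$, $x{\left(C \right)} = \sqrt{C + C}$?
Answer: $\frac{643}{2} + \frac{643 i \sqrt{2}}{8} \approx 321.5 + 113.67 i$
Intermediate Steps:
$x{\left(C \right)} = \sqrt{2} \sqrt{C}$ ($x{\left(C \right)} = \sqrt{2 C} = \sqrt{2} \sqrt{C}$)
$z{\left(D,v \right)} = -3$ ($z{\left(D,v \right)} = \left(-3\right) 1 = -3$)
$n{\left(O,M \right)} = \frac{4 + i \sqrt{2}}{7 + O}$ ($n{\left(O,M \right)} = \frac{\sqrt{2} \sqrt{-1} + 4}{O + \left(5 - -2\right)} = \frac{\sqrt{2} i + 4}{O + \left(5 + 2\right)} = \frac{i \sqrt{2} + 4}{O + 7} = \frac{4 + i \sqrt{2}}{7 + O}$)
$n{\left(1,z{\left(2,-1 \right)} \right)} 643 = \frac{4 + i \sqrt{2}}{7 + 1} \cdot 643 = \frac{4 + i \sqrt{2}}{8} \cdot 643 = \left(\frac{1}{2} + \frac{i \sqrt{2}}{8}\right) 643 = \frac{643}{2} + \frac{643 i \sqrt{2}}{8}$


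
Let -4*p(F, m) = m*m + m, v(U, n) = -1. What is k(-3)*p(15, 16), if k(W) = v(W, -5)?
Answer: 68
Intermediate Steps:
k(W) = -1
p(F, m) = -m/4 - m²/4 (p(F, m) = -(m*m + m)/4 = -(m² + m)/4 = -(m + m²)/4 = -m/4 - m²/4)
k(-3)*p(15, 16) = -(-1)*16*(1 + 16)/4 = -(-1)*16*17/4 = -1*(-68) = 68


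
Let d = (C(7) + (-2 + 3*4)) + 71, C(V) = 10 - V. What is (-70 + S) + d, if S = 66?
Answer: 80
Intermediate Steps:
d = 84 (d = ((10 - 1*7) + (-2 + 3*4)) + 71 = ((10 - 7) + (-2 + 12)) + 71 = (3 + 10) + 71 = 13 + 71 = 84)
(-70 + S) + d = (-70 + 66) + 84 = -4 + 84 = 80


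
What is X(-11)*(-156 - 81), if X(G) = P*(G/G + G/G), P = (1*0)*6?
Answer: 0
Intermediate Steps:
P = 0 (P = 0*6 = 0)
X(G) = 0 (X(G) = 0*(G/G + G/G) = 0*(1 + 1) = 0*2 = 0)
X(-11)*(-156 - 81) = 0*(-156 - 81) = 0*(-237) = 0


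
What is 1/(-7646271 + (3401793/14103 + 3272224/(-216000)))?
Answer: -10577250/80874128826719 ≈ -1.3079e-7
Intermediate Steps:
1/(-7646271 + (3401793/14103 + 3272224/(-216000))) = 1/(-7646271 + (3401793*(1/14103) + 3272224*(-1/216000))) = 1/(-7646271 + (377977/1567 - 102257/6750)) = 1/(-7646271 + 2391108031/10577250) = 1/(-80874128826719/10577250) = -10577250/80874128826719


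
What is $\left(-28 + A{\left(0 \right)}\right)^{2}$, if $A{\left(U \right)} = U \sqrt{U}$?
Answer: $784$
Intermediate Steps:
$A{\left(U \right)} = U^{\frac{3}{2}}$
$\left(-28 + A{\left(0 \right)}\right)^{2} = \left(-28 + 0^{\frac{3}{2}}\right)^{2} = \left(-28 + 0\right)^{2} = \left(-28\right)^{2} = 784$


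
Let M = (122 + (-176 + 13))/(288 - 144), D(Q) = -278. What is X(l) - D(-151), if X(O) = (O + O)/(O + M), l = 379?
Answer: 15269882/54535 ≈ 280.00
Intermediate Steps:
M = -41/144 (M = (122 - 163)/144 = -41*1/144 = -41/144 ≈ -0.28472)
X(O) = 2*O/(-41/144 + O) (X(O) = (O + O)/(O - 41/144) = (2*O)/(-41/144 + O) = 2*O/(-41/144 + O))
X(l) - D(-151) = 288*379/(-41 + 144*379) - 1*(-278) = 288*379/(-41 + 54576) + 278 = 288*379/54535 + 278 = 288*379*(1/54535) + 278 = 109152/54535 + 278 = 15269882/54535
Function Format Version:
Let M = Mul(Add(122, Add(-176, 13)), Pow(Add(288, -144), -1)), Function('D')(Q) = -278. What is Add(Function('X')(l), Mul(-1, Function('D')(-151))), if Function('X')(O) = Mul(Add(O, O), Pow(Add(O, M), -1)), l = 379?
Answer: Rational(15269882, 54535) ≈ 280.00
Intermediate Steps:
M = Rational(-41, 144) (M = Mul(Add(122, -163), Pow(144, -1)) = Mul(-41, Rational(1, 144)) = Rational(-41, 144) ≈ -0.28472)
Function('X')(O) = Mul(2, O, Pow(Add(Rational(-41, 144), O), -1)) (Function('X')(O) = Mul(Add(O, O), Pow(Add(O, Rational(-41, 144)), -1)) = Mul(Mul(2, O), Pow(Add(Rational(-41, 144), O), -1)) = Mul(2, O, Pow(Add(Rational(-41, 144), O), -1)))
Add(Function('X')(l), Mul(-1, Function('D')(-151))) = Add(Mul(288, 379, Pow(Add(-41, Mul(144, 379)), -1)), Mul(-1, -278)) = Add(Mul(288, 379, Pow(Add(-41, 54576), -1)), 278) = Add(Mul(288, 379, Pow(54535, -1)), 278) = Add(Mul(288, 379, Rational(1, 54535)), 278) = Add(Rational(109152, 54535), 278) = Rational(15269882, 54535)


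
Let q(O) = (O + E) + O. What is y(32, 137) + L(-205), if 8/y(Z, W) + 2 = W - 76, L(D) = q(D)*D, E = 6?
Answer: 4886388/59 ≈ 82820.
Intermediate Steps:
q(O) = 6 + 2*O (q(O) = (O + 6) + O = (6 + O) + O = 6 + 2*O)
L(D) = D*(6 + 2*D) (L(D) = (6 + 2*D)*D = D*(6 + 2*D))
y(Z, W) = 8/(-78 + W) (y(Z, W) = 8/(-2 + (W - 76)) = 8/(-2 + (-76 + W)) = 8/(-78 + W))
y(32, 137) + L(-205) = 8/(-78 + 137) + 2*(-205)*(3 - 205) = 8/59 + 2*(-205)*(-202) = 8*(1/59) + 82820 = 8/59 + 82820 = 4886388/59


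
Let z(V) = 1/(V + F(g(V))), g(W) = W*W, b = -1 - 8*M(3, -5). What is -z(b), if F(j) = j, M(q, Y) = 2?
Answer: -1/272 ≈ -0.0036765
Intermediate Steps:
b = -17 (b = -1 - 8*2 = -1 - 16 = -17)
g(W) = W²
z(V) = 1/(V + V²)
-z(b) = -1/((-17)*(1 - 17)) = -(-1)/(17*(-16)) = -(-1)*(-1)/(17*16) = -1*1/272 = -1/272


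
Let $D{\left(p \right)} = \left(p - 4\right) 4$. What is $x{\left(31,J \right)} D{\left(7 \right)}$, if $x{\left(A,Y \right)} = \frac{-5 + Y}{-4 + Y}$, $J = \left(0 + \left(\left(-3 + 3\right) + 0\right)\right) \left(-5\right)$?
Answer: $15$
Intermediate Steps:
$D{\left(p \right)} = -16 + 4 p$ ($D{\left(p \right)} = \left(p - 4\right) 4 = \left(-4 + p\right) 4 = -16 + 4 p$)
$J = 0$ ($J = \left(0 + \left(0 + 0\right)\right) \left(-5\right) = \left(0 + 0\right) \left(-5\right) = 0 \left(-5\right) = 0$)
$x{\left(A,Y \right)} = \frac{-5 + Y}{-4 + Y}$
$x{\left(31,J \right)} D{\left(7 \right)} = \frac{-5 + 0}{-4 + 0} \left(-16 + 4 \cdot 7\right) = \frac{1}{-4} \left(-5\right) \left(-16 + 28\right) = \left(- \frac{1}{4}\right) \left(-5\right) 12 = \frac{5}{4} \cdot 12 = 15$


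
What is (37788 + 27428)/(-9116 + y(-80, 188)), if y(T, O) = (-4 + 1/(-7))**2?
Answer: -3195584/445843 ≈ -7.1675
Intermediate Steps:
y(T, O) = 841/49 (y(T, O) = (-4 - 1/7)**2 = (-29/7)**2 = 841/49)
(37788 + 27428)/(-9116 + y(-80, 188)) = (37788 + 27428)/(-9116 + 841/49) = 65216/(-445843/49) = 65216*(-49/445843) = -3195584/445843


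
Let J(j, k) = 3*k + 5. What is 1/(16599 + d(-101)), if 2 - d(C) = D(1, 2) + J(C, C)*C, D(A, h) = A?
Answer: -1/13498 ≈ -7.4085e-5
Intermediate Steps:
J(j, k) = 5 + 3*k
d(C) = 1 - C*(5 + 3*C) (d(C) = 2 - (1 + (5 + 3*C)*C) = 2 - (1 + C*(5 + 3*C)) = 2 + (-1 - C*(5 + 3*C)) = 1 - C*(5 + 3*C))
1/(16599 + d(-101)) = 1/(16599 + (1 - 1*(-101)*(5 + 3*(-101)))) = 1/(16599 + (1 - 1*(-101)*(5 - 303))) = 1/(16599 + (1 - 1*(-101)*(-298))) = 1/(16599 + (1 - 30098)) = 1/(16599 - 30097) = 1/(-13498) = -1/13498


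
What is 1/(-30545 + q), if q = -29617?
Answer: -1/60162 ≈ -1.6622e-5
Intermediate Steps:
1/(-30545 + q) = 1/(-30545 - 29617) = 1/(-60162) = -1/60162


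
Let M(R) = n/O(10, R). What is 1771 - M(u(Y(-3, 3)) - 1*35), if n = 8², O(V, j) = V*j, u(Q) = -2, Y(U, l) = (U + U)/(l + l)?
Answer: 327667/185 ≈ 1771.2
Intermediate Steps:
Y(U, l) = U/l (Y(U, l) = (2*U)/((2*l)) = (2*U)*(1/(2*l)) = U/l)
n = 64
M(R) = 32/(5*R) (M(R) = 64/((10*R)) = 64*(1/(10*R)) = 32/(5*R))
1771 - M(u(Y(-3, 3)) - 1*35) = 1771 - 32/(5*(-2 - 1*35)) = 1771 - 32/(5*(-2 - 35)) = 1771 - 32/(5*(-37)) = 1771 - 32*(-1)/(5*37) = 1771 - 1*(-32/185) = 1771 + 32/185 = 327667/185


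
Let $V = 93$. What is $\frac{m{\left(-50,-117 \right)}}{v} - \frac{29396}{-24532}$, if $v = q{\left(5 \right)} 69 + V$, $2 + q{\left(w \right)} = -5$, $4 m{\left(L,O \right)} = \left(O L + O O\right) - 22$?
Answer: $- \frac{108233321}{9567480} \approx -11.313$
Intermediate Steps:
$m{\left(L,O \right)} = - \frac{11}{2} + \frac{O^{2}}{4} + \frac{L O}{4}$ ($m{\left(L,O \right)} = \frac{\left(O L + O O\right) - 22}{4} = \frac{\left(L O + O^{2}\right) - 22}{4} = \frac{\left(O^{2} + L O\right) - 22}{4} = \frac{-22 + O^{2} + L O}{4} = - \frac{11}{2} + \frac{O^{2}}{4} + \frac{L O}{4}$)
$q{\left(w \right)} = -7$ ($q{\left(w \right)} = -2 - 5 = -7$)
$v = -390$ ($v = \left(-7\right) 69 + 93 = -483 + 93 = -390$)
$\frac{m{\left(-50,-117 \right)}}{v} - \frac{29396}{-24532} = \frac{- \frac{11}{2} + \frac{\left(-117\right)^{2}}{4} + \frac{1}{4} \left(-50\right) \left(-117\right)}{-390} - \frac{29396}{-24532} = \left(- \frac{11}{2} + \frac{1}{4} \cdot 13689 + \frac{2925}{2}\right) \left(- \frac{1}{390}\right) - - \frac{7349}{6133} = \left(- \frac{11}{2} + \frac{13689}{4} + \frac{2925}{2}\right) \left(- \frac{1}{390}\right) + \frac{7349}{6133} = \frac{19517}{4} \left(- \frac{1}{390}\right) + \frac{7349}{6133} = - \frac{19517}{1560} + \frac{7349}{6133} = - \frac{108233321}{9567480}$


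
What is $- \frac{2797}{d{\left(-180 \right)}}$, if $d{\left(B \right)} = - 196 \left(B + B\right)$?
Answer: $- \frac{2797}{70560} \approx -0.03964$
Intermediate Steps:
$d{\left(B \right)} = - 392 B$ ($d{\left(B \right)} = - 196 \cdot 2 B = - 392 B$)
$- \frac{2797}{d{\left(-180 \right)}} = - \frac{2797}{\left(-392\right) \left(-180\right)} = - \frac{2797}{70560}$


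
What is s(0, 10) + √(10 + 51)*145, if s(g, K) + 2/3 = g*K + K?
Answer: 28/3 + 145*√61 ≈ 1141.8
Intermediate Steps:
s(g, K) = -⅔ + K + K*g (s(g, K) = -⅔ + (g*K + K) = -⅔ + (K*g + K) = -⅔ + (K + K*g) = -⅔ + K + K*g)
s(0, 10) + √(10 + 51)*145 = (-⅔ + 10 + 10*0) + √(10 + 51)*145 = (-⅔ + 10 + 0) + √61*145 = 28/3 + 145*√61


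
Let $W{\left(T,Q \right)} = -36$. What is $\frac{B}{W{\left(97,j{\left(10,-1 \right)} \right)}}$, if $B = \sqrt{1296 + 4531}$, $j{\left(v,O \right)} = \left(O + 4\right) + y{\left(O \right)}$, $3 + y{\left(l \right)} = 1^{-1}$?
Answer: $- \frac{\sqrt{5827}}{36} \approx -2.1204$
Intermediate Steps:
$y{\left(l \right)} = -2$ ($y{\left(l \right)} = -3 + 1^{-1} = -3 + 1 = -2$)
$j{\left(v,O \right)} = 2 + O$ ($j{\left(v,O \right)} = \left(O + 4\right) - 2 = \left(4 + O\right) - 2 = 2 + O$)
$B = \sqrt{5827} \approx 76.335$
$\frac{B}{W{\left(97,j{\left(10,-1 \right)} \right)}} = \frac{\sqrt{5827}}{-36} = \sqrt{5827} \left(- \frac{1}{36}\right) = - \frac{\sqrt{5827}}{36}$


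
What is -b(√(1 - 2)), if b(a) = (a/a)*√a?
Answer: -√I ≈ -0.70711 - 0.70711*I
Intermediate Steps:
b(a) = √a (b(a) = 1*√a = √a)
-b(√(1 - 2)) = -√(√(1 - 2)) = -√(√(-1)) = -√I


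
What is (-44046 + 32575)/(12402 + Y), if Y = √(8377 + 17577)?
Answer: -71131671/76891825 + 11471*√25954/153783650 ≈ -0.91307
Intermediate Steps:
Y = √25954 ≈ 161.10
(-44046 + 32575)/(12402 + Y) = (-44046 + 32575)/(12402 + √25954) = -11471/(12402 + √25954)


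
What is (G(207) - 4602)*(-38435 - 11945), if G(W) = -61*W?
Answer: 867997020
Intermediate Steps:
(G(207) - 4602)*(-38435 - 11945) = (-61*207 - 4602)*(-38435 - 11945) = (-12627 - 4602)*(-50380) = -17229*(-50380) = 867997020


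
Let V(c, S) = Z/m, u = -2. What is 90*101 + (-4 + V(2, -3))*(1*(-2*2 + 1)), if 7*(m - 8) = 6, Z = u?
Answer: 282183/31 ≈ 9102.7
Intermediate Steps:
Z = -2
m = 62/7 (m = 8 + (⅐)*6 = 8 + 6/7 = 62/7 ≈ 8.8571)
V(c, S) = -7/31 (V(c, S) = -2/62/7 = -2*7/62 = -7/31)
90*101 + (-4 + V(2, -3))*(1*(-2*2 + 1)) = 90*101 + (-4 - 7/31)*(1*(-2*2 + 1)) = 9090 - 131*(-4 + 1)/31 = 9090 - 131*(-3)/31 = 9090 - 131/31*(-3) = 9090 + 393/31 = 282183/31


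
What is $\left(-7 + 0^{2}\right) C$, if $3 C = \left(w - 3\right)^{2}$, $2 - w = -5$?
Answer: $- \frac{112}{3} \approx -37.333$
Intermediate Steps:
$w = 7$ ($w = 2 - -5 = 2 + 5 = 7$)
$C = \frac{16}{3}$ ($C = \frac{\left(7 - 3\right)^{2}}{3} = \frac{4^{2}}{3} = \frac{1}{3} \cdot 16 = \frac{16}{3} \approx 5.3333$)
$\left(-7 + 0^{2}\right) C = \left(-7 + 0^{2}\right) \frac{16}{3} = \left(-7 + 0\right) \frac{16}{3} = \left(-7\right) \frac{16}{3} = - \frac{112}{3}$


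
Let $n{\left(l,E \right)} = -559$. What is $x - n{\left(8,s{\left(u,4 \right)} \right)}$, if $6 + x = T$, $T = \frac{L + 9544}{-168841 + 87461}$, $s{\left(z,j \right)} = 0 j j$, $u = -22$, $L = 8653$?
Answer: $\frac{44984943}{81380} \approx 552.78$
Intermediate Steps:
$s{\left(z,j \right)} = 0$ ($s{\left(z,j \right)} = 0 j = 0$)
$T = - \frac{18197}{81380}$ ($T = \frac{8653 + 9544}{-168841 + 87461} = \frac{18197}{-81380} = 18197 \left(- \frac{1}{81380}\right) = - \frac{18197}{81380} \approx -0.22361$)
$x = - \frac{506477}{81380}$ ($x = -6 - \frac{18197}{81380} = - \frac{506477}{81380} \approx -6.2236$)
$x - n{\left(8,s{\left(u,4 \right)} \right)} = - \frac{506477}{81380} - -559 = - \frac{506477}{81380} + 559 = \frac{44984943}{81380}$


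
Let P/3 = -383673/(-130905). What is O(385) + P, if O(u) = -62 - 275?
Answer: -4773774/14545 ≈ -328.21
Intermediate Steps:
P = 127891/14545 (P = 3*(-383673/(-130905)) = 3*(-383673*(-1/130905)) = 3*(127891/43635) = 127891/14545 ≈ 8.7928)
O(u) = -337
O(385) + P = -337 + 127891/14545 = -4773774/14545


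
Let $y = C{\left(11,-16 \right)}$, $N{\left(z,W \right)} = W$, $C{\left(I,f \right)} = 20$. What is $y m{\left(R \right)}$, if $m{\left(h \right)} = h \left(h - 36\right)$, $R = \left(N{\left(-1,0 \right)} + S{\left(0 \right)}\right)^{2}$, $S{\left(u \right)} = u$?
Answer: $0$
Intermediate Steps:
$y = 20$
$R = 0$ ($R = \left(0 + 0\right)^{2} = 0^{2} = 0$)
$m{\left(h \right)} = h \left(-36 + h\right)$
$y m{\left(R \right)} = 20 \cdot 0 \left(-36 + 0\right) = 20 \cdot 0 \left(-36\right) = 20 \cdot 0 = 0$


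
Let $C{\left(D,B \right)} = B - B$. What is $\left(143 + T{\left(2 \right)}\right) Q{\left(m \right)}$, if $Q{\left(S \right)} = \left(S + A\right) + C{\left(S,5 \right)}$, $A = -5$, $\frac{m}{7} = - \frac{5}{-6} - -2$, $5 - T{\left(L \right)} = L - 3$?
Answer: $\frac{13261}{6} \approx 2210.2$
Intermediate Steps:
$T{\left(L \right)} = 8 - L$ ($T{\left(L \right)} = 5 - \left(L - 3\right) = 5 - \left(-3 + L\right) = 8 - L$)
$C{\left(D,B \right)} = 0$
$m = \frac{119}{6}$ ($m = 7 \left(- \frac{5}{-6} - -2\right) = 7 \left(\left(-5\right) \left(- \frac{1}{6}\right) + 2\right) = 7 \left(\frac{5}{6} + 2\right) = 7 \cdot \frac{17}{6} = \frac{119}{6} \approx 19.833$)
$Q{\left(S \right)} = -5 + S$ ($Q{\left(S \right)} = \left(S - 5\right) + 0 = \left(-5 + S\right) + 0 = -5 + S$)
$\left(143 + T{\left(2 \right)}\right) Q{\left(m \right)} = \left(143 + \left(8 - 2\right)\right) \left(-5 + \frac{119}{6}\right) = \left(143 + \left(8 - 2\right)\right) \frac{89}{6} = \left(143 + 6\right) \frac{89}{6} = 149 \cdot \frac{89}{6} = \frac{13261}{6}$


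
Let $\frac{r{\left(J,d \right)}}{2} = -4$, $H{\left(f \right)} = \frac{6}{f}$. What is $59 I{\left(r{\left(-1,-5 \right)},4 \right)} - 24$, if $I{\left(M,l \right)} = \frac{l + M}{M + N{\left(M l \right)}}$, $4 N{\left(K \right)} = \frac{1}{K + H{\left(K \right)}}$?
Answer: $\frac{5641}{1031} \approx 5.4714$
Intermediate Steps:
$r{\left(J,d \right)} = -8$ ($r{\left(J,d \right)} = 2 \left(-4\right) = -8$)
$N{\left(K \right)} = \frac{1}{4 \left(K + \frac{6}{K}\right)}$
$I{\left(M,l \right)} = \frac{M + l}{M + \frac{M l}{4 \left(6 + M^{2} l^{2}\right)}}$ ($I{\left(M,l \right)} = \frac{l + M}{M + \frac{M l}{4 \left(6 + \left(M l\right)^{2}\right)}} = \frac{M + l}{M + \frac{M l}{4 \left(6 + M^{2} l^{2}\right)}}$)
$59 I{\left(r{\left(-1,-5 \right)},4 \right)} - 24 = 59 \frac{4 \left(6 + \left(-8\right)^{2} \cdot 4^{2}\right) \left(-8 + 4\right)}{\left(-8\right) \left(24 + 4 + 4 \left(-8\right)^{2} \cdot 4^{2}\right)} - 24 = 59 \cdot 4 \left(- \frac{1}{8}\right) \frac{1}{24 + 4 + 4 \cdot 64 \cdot 16} \left(6 + 64 \cdot 16\right) \left(-4\right) - 24 = 59 \cdot 4 \left(- \frac{1}{8}\right) \frac{1}{24 + 4 + 4096} \left(6 + 1024\right) \left(-4\right) - 24 = 59 \cdot 4 \left(- \frac{1}{8}\right) \frac{1}{4124} \cdot 1030 \left(-4\right) - 24 = 59 \cdot \frac{515}{1031} - 24 = \frac{30385}{1031} - 24 = \frac{5641}{1031}$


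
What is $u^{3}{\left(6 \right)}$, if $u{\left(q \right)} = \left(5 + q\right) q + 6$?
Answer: $373248$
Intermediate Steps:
$u{\left(q \right)} = 6 + q \left(5 + q\right)$ ($u{\left(q \right)} = q \left(5 + q\right) + 6 = 6 + q \left(5 + q\right)$)
$u^{3}{\left(6 \right)} = \left(6 + 6^{2} + 5 \cdot 6\right)^{3} = \left(6 + 36 + 30\right)^{3} = 72^{3} = 373248$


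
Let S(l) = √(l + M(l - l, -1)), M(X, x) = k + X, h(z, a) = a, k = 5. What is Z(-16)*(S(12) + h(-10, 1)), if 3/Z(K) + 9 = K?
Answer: -3/25 - 3*√17/25 ≈ -0.61477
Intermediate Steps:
Z(K) = 3/(-9 + K)
M(X, x) = 5 + X
S(l) = √(5 + l) (S(l) = √(l + (5 + (l - l))) = √(l + (5 + 0)) = √(l + 5) = √(5 + l))
Z(-16)*(S(12) + h(-10, 1)) = (3/(-9 - 16))*(√(5 + 12) + 1) = (3/(-25))*(√17 + 1) = (3*(-1/25))*(1 + √17) = -3*(1 + √17)/25 = -3/25 - 3*√17/25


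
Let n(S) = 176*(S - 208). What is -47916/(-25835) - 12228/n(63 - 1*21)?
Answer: 428956059/188698840 ≈ 2.2732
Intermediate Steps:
n(S) = -36608 + 176*S (n(S) = 176*(-208 + S) = -36608 + 176*S)
-47916/(-25835) - 12228/n(63 - 1*21) = -47916/(-25835) - 12228/(-36608 + 176*(63 - 1*21)) = -47916*(-1/25835) - 12228/(-36608 + 176*(63 - 21)) = 47916/25835 - 12228/(-36608 + 176*42) = 47916/25835 - 12228/(-36608 + 7392) = 47916/25835 - 12228/(-29216) = 47916/25835 - 12228*(-1/29216) = 47916/25835 + 3057/7304 = 428956059/188698840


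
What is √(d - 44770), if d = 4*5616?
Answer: I*√22306 ≈ 149.35*I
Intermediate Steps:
d = 22464
√(d - 44770) = √(22464 - 44770) = √(-22306) = I*√22306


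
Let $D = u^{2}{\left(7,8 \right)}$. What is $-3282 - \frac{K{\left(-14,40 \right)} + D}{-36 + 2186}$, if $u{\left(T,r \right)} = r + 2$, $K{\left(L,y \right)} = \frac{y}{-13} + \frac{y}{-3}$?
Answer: $- \frac{27519896}{8385} \approx -3282.0$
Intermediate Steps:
$K{\left(L,y \right)} = - \frac{16 y}{39}$ ($K{\left(L,y \right)} = y \left(- \frac{1}{13}\right) + y \left(- \frac{1}{3}\right) = - \frac{y}{13} - \frac{y}{3} = - \frac{16 y}{39}$)
$u{\left(T,r \right)} = 2 + r$
$D = 100$ ($D = \left(2 + 8\right)^{2} = 10^{2} = 100$)
$-3282 - \frac{K{\left(-14,40 \right)} + D}{-36 + 2186} = -3282 - \frac{\left(- \frac{16}{39}\right) 40 + 100}{-36 + 2186} = -3282 - \frac{- \frac{640}{39} + 100}{2150} = -3282 - \frac{3260}{39} \cdot \frac{1}{2150} = -3282 - \frac{326}{8385} = - \frac{27519896}{8385}$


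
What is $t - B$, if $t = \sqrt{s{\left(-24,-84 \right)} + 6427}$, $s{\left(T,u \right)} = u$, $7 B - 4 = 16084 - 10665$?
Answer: $- \frac{5423}{7} + \sqrt{6343} \approx -695.07$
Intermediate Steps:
$B = \frac{5423}{7}$ ($B = \frac{4}{7} + \frac{16084 - 10665}{7} = \frac{4}{7} + \frac{1}{7} \cdot 5419 = \frac{4}{7} + \frac{5419}{7} = \frac{5423}{7} \approx 774.71$)
$t = \sqrt{6343}$ ($t = \sqrt{-84 + 6427} = \sqrt{6343} \approx 79.643$)
$t - B = \sqrt{6343} - \frac{5423}{7} = - \frac{5423}{7} + \sqrt{6343}$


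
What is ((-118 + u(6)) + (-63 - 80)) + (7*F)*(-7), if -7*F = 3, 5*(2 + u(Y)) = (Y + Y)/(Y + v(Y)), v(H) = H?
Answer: -1209/5 ≈ -241.80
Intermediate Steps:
u(Y) = -9/5 (u(Y) = -2 + ((Y + Y)/(Y + Y))/5 = -2 + ((2*Y)/((2*Y)))/5 = -2 + ((2*Y)*(1/(2*Y)))/5 = -2 + (1/5)*1 = -2 + 1/5 = -9/5)
F = -3/7 (F = -1/7*3 = -3/7 ≈ -0.42857)
((-118 + u(6)) + (-63 - 80)) + (7*F)*(-7) = ((-118 - 9/5) + (-63 - 80)) + (7*(-3/7))*(-7) = (-599/5 - 143) - 3*(-7) = -1314/5 + 21 = -1209/5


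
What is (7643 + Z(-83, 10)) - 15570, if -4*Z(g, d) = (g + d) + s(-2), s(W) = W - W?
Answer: -31635/4 ≈ -7908.8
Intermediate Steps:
s(W) = 0
Z(g, d) = -d/4 - g/4 (Z(g, d) = -((g + d) + 0)/4 = -((d + g) + 0)/4 = -(d + g)/4 = -d/4 - g/4)
(7643 + Z(-83, 10)) - 15570 = (7643 + (-1/4*10 - 1/4*(-83))) - 15570 = (7643 + (-5/2 + 83/4)) - 15570 = (7643 + 73/4) - 15570 = 30645/4 - 15570 = -31635/4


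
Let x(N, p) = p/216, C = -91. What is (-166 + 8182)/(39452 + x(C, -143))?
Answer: 1731456/8521489 ≈ 0.20319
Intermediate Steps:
x(N, p) = p/216 (x(N, p) = p*(1/216) = p/216)
(-166 + 8182)/(39452 + x(C, -143)) = (-166 + 8182)/(39452 + (1/216)*(-143)) = 8016/(39452 - 143/216) = 8016/(8521489/216) = 8016*(216/8521489) = 1731456/8521489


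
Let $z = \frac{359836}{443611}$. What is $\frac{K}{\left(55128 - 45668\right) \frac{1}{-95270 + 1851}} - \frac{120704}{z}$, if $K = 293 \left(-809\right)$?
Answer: $\frac{1865395064759817}{851012140} \approx 2.192 \cdot 10^{6}$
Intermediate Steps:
$K = -237037$
$z = \frac{359836}{443611}$ ($z = 359836 \cdot \frac{1}{443611} = \frac{359836}{443611} \approx 0.81115$)
$\frac{K}{\left(55128 - 45668\right) \frac{1}{-95270 + 1851}} - \frac{120704}{z} = - \frac{237037}{\left(55128 - 45668\right) \frac{1}{-95270 + 1851}} - \frac{120704}{\frac{359836}{443611}} = - \frac{237037}{9460 \frac{1}{-93419}} - \frac{13386405536}{89959} = - \frac{237037}{9460 \left(- \frac{1}{93419}\right)} - \frac{13386405536}{89959} = - \frac{237037}{- \frac{9460}{93419}} - \frac{13386405536}{89959} = \left(-237037\right) \left(- \frac{93419}{9460}\right) - \frac{13386405536}{89959} = \frac{22143759503}{9460} - \frac{13386405536}{89959} = \frac{1865395064759817}{851012140}$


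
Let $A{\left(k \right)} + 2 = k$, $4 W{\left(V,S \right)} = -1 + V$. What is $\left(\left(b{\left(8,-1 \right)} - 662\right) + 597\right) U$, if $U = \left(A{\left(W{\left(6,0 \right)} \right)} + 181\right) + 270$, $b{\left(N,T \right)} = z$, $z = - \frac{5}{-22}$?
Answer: $- \frac{2566425}{88} \approx -29164.0$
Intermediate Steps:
$z = \frac{5}{22}$ ($z = \left(-5\right) \left(- \frac{1}{22}\right) = \frac{5}{22} \approx 0.22727$)
$W{\left(V,S \right)} = - \frac{1}{4} + \frac{V}{4}$ ($W{\left(V,S \right)} = \frac{-1 + V}{4} = - \frac{1}{4} + \frac{V}{4}$)
$A{\left(k \right)} = -2 + k$
$b{\left(N,T \right)} = \frac{5}{22}$
$U = \frac{1801}{4}$ ($U = \left(\left(-2 + \left(- \frac{1}{4} + \frac{1}{4} \cdot 6\right)\right) + 181\right) + 270 = \left(\left(-2 + \left(- \frac{1}{4} + \frac{3}{2}\right)\right) + 181\right) + 270 = \left(\left(-2 + \frac{5}{4}\right) + 181\right) + 270 = \left(- \frac{3}{4} + 181\right) + 270 = \frac{721}{4} + 270 = \frac{1801}{4} \approx 450.25$)
$\left(\left(b{\left(8,-1 \right)} - 662\right) + 597\right) U = \left(\left(\frac{5}{22} - 662\right) + 597\right) \frac{1801}{4} = \left(- \frac{14559}{22} + 597\right) \frac{1801}{4} = \left(- \frac{1425}{22}\right) \frac{1801}{4} = - \frac{2566425}{88}$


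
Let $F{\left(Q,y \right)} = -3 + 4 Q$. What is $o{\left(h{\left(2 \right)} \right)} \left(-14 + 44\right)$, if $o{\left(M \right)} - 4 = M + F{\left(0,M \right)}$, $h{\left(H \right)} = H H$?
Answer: $150$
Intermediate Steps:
$h{\left(H \right)} = H^{2}$
$o{\left(M \right)} = 1 + M$ ($o{\left(M \right)} = 4 + \left(M + \left(-3 + 4 \cdot 0\right)\right) = 4 + \left(M + \left(-3 + 0\right)\right) = 4 + \left(M - 3\right) = 4 + \left(-3 + M\right) = 1 + M$)
$o{\left(h{\left(2 \right)} \right)} \left(-14 + 44\right) = \left(1 + 2^{2}\right) \left(-14 + 44\right) = \left(1 + 4\right) 30 = 5 \cdot 30 = 150$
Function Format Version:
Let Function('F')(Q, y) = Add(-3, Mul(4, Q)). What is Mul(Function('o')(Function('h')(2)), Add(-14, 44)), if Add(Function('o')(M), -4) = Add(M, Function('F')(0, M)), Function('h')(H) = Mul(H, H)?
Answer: 150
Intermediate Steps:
Function('h')(H) = Pow(H, 2)
Function('o')(M) = Add(1, M) (Function('o')(M) = Add(4, Add(M, Add(-3, Mul(4, 0)))) = Add(4, Add(M, Add(-3, 0))) = Add(4, Add(M, -3)) = Add(4, Add(-3, M)) = Add(1, M))
Mul(Function('o')(Function('h')(2)), Add(-14, 44)) = Mul(Add(1, Pow(2, 2)), Add(-14, 44)) = Mul(Add(1, 4), 30) = Mul(5, 30) = 150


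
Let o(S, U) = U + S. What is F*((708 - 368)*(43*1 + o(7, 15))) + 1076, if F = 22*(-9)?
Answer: -4374724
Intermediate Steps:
F = -198
o(S, U) = S + U
F*((708 - 368)*(43*1 + o(7, 15))) + 1076 = -198*(708 - 368)*(43*1 + (7 + 15)) + 1076 = -67320*(43 + 22) + 1076 = -67320*65 + 1076 = -198*22100 + 1076 = -4375800 + 1076 = -4374724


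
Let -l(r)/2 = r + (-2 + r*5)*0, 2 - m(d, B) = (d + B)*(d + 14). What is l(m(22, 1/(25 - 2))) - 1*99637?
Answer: -2255239/23 ≈ -98054.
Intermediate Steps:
m(d, B) = 2 - (14 + d)*(B + d) (m(d, B) = 2 - (d + B)*(d + 14) = 2 - (B + d)*(14 + d) = 2 - (14 + d)*(B + d))
l(r) = -2*r (l(r) = -2*(r + (-2 + r*5)*0) = -2*(r + (-2 + 5*r)*0) = -2*(r + 0) = -2*r)
l(m(22, 1/(25 - 2))) - 1*99637 = -2*(2 - 1*22**2 - 14/(25 - 2) - 14*22 - 1*22/(25 - 2)) - 1*99637 = -2*(2 - 1*484 - 14/23 - 308 - 1*22/23) - 99637 = -2*(2 - 484 - 14*1/23 - 308 - 1*1/23*22) - 99637 = -2*(2 - 484 - 14/23 - 308 - 22/23) - 99637 = -2*(-18206/23) - 99637 = 36412/23 - 99637 = -2255239/23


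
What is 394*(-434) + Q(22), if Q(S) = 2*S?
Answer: -170952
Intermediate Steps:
394*(-434) + Q(22) = 394*(-434) + 2*22 = -170996 + 44 = -170952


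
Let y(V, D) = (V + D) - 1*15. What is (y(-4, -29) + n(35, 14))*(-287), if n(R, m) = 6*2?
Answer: 10332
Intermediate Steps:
n(R, m) = 12
y(V, D) = -15 + D + V (y(V, D) = (D + V) - 15 = -15 + D + V)
(y(-4, -29) + n(35, 14))*(-287) = ((-15 - 29 - 4) + 12)*(-287) = (-48 + 12)*(-287) = -36*(-287) = 10332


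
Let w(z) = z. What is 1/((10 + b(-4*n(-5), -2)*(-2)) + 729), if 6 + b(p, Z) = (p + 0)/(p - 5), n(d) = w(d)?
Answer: 3/2245 ≈ 0.0013363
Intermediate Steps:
n(d) = d
b(p, Z) = -6 + p/(-5 + p) (b(p, Z) = -6 + (p + 0)/(p - 5) = -6 + p/(-5 + p))
1/((10 + b(-4*n(-5), -2)*(-2)) + 729) = 1/((10 + (5*(6 - (-4)*(-5))/(-5 - 4*(-5)))*(-2)) + 729) = 1/((10 + (5*(6 - 1*20)/(-5 + 20))*(-2)) + 729) = 1/((10 + (5*(6 - 20)/15)*(-2)) + 729) = 1/((10 + (5*(1/15)*(-14))*(-2)) + 729) = 1/((10 - 14/3*(-2)) + 729) = 1/((10 + 28/3) + 729) = 1/(58/3 + 729) = 1/(2245/3) = 3/2245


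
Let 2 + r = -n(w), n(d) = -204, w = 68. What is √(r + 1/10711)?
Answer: √23174565953/10711 ≈ 14.213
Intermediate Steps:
r = 202 (r = -2 - 1*(-204) = -2 + 204 = 202)
√(r + 1/10711) = √(202 + 1/10711) = √(2163623/10711) = √23174565953/10711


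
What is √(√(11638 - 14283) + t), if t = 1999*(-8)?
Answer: √(-15992 + 23*I*√5) ≈ 0.2033 + 126.46*I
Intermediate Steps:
t = -15992
√(√(11638 - 14283) + t) = √(√(11638 - 14283) - 15992) = √(√(-2645) - 15992) = √(23*I*√5 - 15992) = √(-15992 + 23*I*√5)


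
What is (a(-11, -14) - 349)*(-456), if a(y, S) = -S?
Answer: 152760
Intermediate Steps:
(a(-11, -14) - 349)*(-456) = (-1*(-14) - 349)*(-456) = (14 - 349)*(-456) = -335*(-456) = 152760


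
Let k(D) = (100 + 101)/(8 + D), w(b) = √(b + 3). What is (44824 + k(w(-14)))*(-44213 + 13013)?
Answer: 31200*(-44824*√11 + 358793*I)/(√11 - 8*I) ≈ -1.3992e+9 + 2.7732e+5*I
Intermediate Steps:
w(b) = √(3 + b)
k(D) = 201/(8 + D)
(44824 + k(w(-14)))*(-44213 + 13013) = (44824 + 201/(8 + √(3 - 14)))*(-44213 + 13013) = (44824 + 201/(8 + √(-11)))*(-31200) = (44824 + 201/(8 + I*√11))*(-31200) = -1398508800 - 6271200/(8 + I*√11)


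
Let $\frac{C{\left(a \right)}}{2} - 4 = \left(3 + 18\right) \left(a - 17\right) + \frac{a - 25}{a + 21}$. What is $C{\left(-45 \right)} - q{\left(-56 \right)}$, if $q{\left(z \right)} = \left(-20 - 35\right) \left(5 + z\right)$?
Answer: $- \frac{32371}{6} \approx -5395.2$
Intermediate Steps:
$q{\left(z \right)} = -275 - 55 z$ ($q{\left(z \right)} = - 55 \left(5 + z\right) = -275 - 55 z$)
$C{\left(a \right)} = -706 + 42 a + \frac{2 \left(-25 + a\right)}{21 + a}$ ($C{\left(a \right)} = 8 + 2 \left(\left(3 + 18\right) \left(a - 17\right) + \frac{a - 25}{a + 21}\right) = 8 + 2 \left(21 \left(-17 + a\right) + \frac{-25 + a}{21 + a}\right) = 8 + 2 \left(\left(-357 + 21 a\right) + \frac{-25 + a}{21 + a}\right) = 8 + 2 \left(-357 + 21 a + \frac{-25 + a}{21 + a}\right) = 8 + \left(-714 + 42 a + \frac{2 \left(-25 + a\right)}{21 + a}\right) = -706 + 42 a + \frac{2 \left(-25 + a\right)}{21 + a}$)
$C{\left(-45 \right)} - q{\left(-56 \right)} = \frac{2 \left(-7438 + 21 \left(-45\right)^{2} + 89 \left(-45\right)\right)}{21 - 45} - \left(-275 - -3080\right) = \frac{2 \left(-7438 + 21 \cdot 2025 - 4005\right)}{-24} - \left(-275 + 3080\right) = 2 \left(- \frac{1}{24}\right) \left(-7438 + 42525 - 4005\right) - 2805 = 2 \left(- \frac{1}{24}\right) 31082 - 2805 = - \frac{15541}{6} - 2805 = - \frac{32371}{6}$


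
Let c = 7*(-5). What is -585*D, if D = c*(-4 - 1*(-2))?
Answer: -40950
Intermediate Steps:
c = -35
D = 70 (D = -35*(-4 - 1*(-2)) = -35*(-4 + 2) = -35*(-2) = 70)
-585*D = -585*70 = -1*40950 = -40950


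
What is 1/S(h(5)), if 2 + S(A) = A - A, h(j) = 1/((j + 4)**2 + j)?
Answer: -1/2 ≈ -0.50000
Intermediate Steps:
h(j) = 1/(j + (4 + j)**2) (h(j) = 1/((4 + j)**2 + j) = 1/(j + (4 + j)**2))
S(A) = -2 (S(A) = -2 + (A - A) = -2 + 0 = -2)
1/S(h(5)) = 1/(-2) = -1/2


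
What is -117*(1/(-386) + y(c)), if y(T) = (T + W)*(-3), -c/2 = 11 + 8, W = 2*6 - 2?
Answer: -3793491/386 ≈ -9827.7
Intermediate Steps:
W = 10 (W = 12 - 2 = 10)
c = -38 (c = -2*(11 + 8) = -2*19 = -38)
y(T) = -30 - 3*T (y(T) = (T + 10)*(-3) = (10 + T)*(-3) = -30 - 3*T)
-117*(1/(-386) + y(c)) = -117*(1/(-386) + (-30 - 3*(-38))) = -117*(-1/386 + (-30 + 114)) = -117*(-1/386 + 84) = -117*32423/386 = -3793491/386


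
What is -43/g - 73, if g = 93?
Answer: -6832/93 ≈ -73.462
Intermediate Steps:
-43/g - 73 = -43/93 - 73 = -6832/93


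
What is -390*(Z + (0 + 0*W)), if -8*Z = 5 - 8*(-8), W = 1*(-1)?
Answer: 13455/4 ≈ 3363.8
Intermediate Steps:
W = -1
Z = -69/8 (Z = -(5 - 8*(-8))/8 = -(5 + 64)/8 = -1/8*69 = -69/8 ≈ -8.6250)
-390*(Z + (0 + 0*W)) = -390*(-69/8 + (0 + 0*(-1))) = -390*(-69/8 + (0 + 0)) = -390*(-69/8 + 0) = -390*(-69/8) = 13455/4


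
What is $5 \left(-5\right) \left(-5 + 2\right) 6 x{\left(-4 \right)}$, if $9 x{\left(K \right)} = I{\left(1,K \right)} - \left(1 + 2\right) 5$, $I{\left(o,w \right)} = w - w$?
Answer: $-750$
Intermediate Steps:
$I{\left(o,w \right)} = 0$
$x{\left(K \right)} = - \frac{5}{3}$ ($x{\left(K \right)} = \frac{0 - \left(1 + 2\right) 5}{9} = \frac{0 - 3 \cdot 5}{9} = \frac{0 - 15}{9} = \frac{1}{9} \left(-15\right) = - \frac{5}{3}$)
$5 \left(-5\right) \left(-5 + 2\right) 6 x{\left(-4 \right)} = 5 \left(-5\right) \left(-5 + 2\right) 6 \left(- \frac{5}{3}\right) = - 25 \left(\left(-3\right) 6\right) \left(- \frac{5}{3}\right) = \left(-25\right) \left(-18\right) \left(- \frac{5}{3}\right) = 450 \left(- \frac{5}{3}\right) = -750$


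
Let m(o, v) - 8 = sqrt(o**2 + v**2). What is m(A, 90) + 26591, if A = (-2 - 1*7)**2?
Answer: 26599 + 9*sqrt(181) ≈ 26720.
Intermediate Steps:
A = 81 (A = (-2 - 7)**2 = (-9)**2 = 81)
m(o, v) = 8 + sqrt(o**2 + v**2)
m(A, 90) + 26591 = (8 + sqrt(81**2 + 90**2)) + 26591 = (8 + sqrt(6561 + 8100)) + 26591 = (8 + sqrt(14661)) + 26591 = (8 + 9*sqrt(181)) + 26591 = 26599 + 9*sqrt(181)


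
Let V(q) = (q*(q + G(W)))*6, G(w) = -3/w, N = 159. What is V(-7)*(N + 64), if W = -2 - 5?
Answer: 61548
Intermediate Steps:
W = -7
V(q) = 6*q*(3/7 + q) (V(q) = (q*(q - 3/(-7)))*6 = (q*(q - 3*(-⅐)))*6 = (q*(q + 3/7))*6 = (q*(3/7 + q))*6 = 6*q*(3/7 + q))
V(-7)*(N + 64) = ((6/7)*(-7)*(3 + 7*(-7)))*(159 + 64) = ((6/7)*(-7)*(3 - 49))*223 = ((6/7)*(-7)*(-46))*223 = 276*223 = 61548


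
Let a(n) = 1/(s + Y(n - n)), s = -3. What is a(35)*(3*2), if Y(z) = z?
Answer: -2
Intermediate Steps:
a(n) = -1/3 (a(n) = 1/(-3 + (n - n)) = 1/(-3 + 0) = 1/(-3) = -1/3)
a(35)*(3*2) = -2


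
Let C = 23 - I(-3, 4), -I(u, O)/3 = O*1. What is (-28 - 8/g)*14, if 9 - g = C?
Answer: -5040/13 ≈ -387.69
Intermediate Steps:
I(u, O) = -3*O
C = 35 (C = 23 - (-3)*4 = 23 - 1*(-12) = 23 + 12 = 35)
g = -26 (g = 9 - 1*35 = 9 - 35 = -26)
(-28 - 8/g)*14 = (-28 - 8/(-26))*14 = (-28 - 8*(-1/26))*14 = (-28 + 4/13)*14 = -360/13*14 = -5040/13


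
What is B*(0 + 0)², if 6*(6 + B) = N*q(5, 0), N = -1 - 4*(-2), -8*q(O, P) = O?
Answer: 0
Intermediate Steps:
q(O, P) = -O/8
N = 7 (N = -1 + 8 = 7)
B = -323/48 (B = -6 + (7*(-⅛*5))/6 = -6 + (7*(-5/8))/6 = -6 + (⅙)*(-35/8) = -6 - 35/48 = -323/48 ≈ -6.7292)
B*(0 + 0)² = -323*(0 + 0)²/48 = -323/48*0² = -323/48*0 = 0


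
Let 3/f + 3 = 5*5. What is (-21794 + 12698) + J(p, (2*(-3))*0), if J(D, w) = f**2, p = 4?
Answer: -4402455/484 ≈ -9096.0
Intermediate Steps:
f = 3/22 (f = 3/(-3 + 5*5) = 3/(-3 + 25) = 3/22 ≈ 0.13636)
J(D, w) = 9/484 (J(D, w) = (3/22)**2 = 9/484)
(-21794 + 12698) + J(p, (2*(-3))*0) = (-21794 + 12698) + 9/484 = -9096 + 9/484 = -4402455/484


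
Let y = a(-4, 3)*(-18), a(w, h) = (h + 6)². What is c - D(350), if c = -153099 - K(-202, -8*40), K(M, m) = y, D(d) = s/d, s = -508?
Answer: -26536921/175 ≈ -1.5164e+5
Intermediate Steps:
a(w, h) = (6 + h)²
y = -1458 (y = (6 + 3)²*(-18) = 9²*(-18) = 81*(-18) = -1458)
D(d) = -508/d
K(M, m) = -1458
c = -151641 (c = -153099 - 1*(-1458) = -153099 + 1458 = -151641)
c - D(350) = -151641 - (-508)/350 = -151641 - 1*(-254/175) = -151641 + 254/175 = -26536921/175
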